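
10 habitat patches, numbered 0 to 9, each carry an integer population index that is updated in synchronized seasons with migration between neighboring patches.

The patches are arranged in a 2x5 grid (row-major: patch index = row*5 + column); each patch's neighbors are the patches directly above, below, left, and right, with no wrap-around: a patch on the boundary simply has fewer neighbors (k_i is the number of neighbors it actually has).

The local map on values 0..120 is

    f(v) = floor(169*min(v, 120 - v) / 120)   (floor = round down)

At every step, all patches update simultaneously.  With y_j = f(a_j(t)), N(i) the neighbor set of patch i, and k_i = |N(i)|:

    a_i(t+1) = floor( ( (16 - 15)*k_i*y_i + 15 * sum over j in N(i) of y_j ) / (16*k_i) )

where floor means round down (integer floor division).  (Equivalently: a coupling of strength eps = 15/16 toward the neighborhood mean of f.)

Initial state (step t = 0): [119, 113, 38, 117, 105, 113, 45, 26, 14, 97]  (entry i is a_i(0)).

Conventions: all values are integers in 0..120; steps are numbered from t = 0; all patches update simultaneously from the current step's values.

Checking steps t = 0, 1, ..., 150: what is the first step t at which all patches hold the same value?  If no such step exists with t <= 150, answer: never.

Answer: never
Key observation: The state at step 37 reappears at step 41 — the system is in a cycle of period 4 from step 37 on.  No step 0..41 is synchronized, and the cycle repeats forever, so no step up to 150 (or ever) has all patches equal.

Derivation:
t=0: [119, 113, 38, 117, 105, 113, 45, 26, 14, 97]  (not all equal)
t=1: [8, 37, 18, 29, 18, 30, 20, 44, 23, 20]  (not all equal)
t=2: [44, 23, 49, 28, 33, 20, 50, 30, 42, 28]  (not all equal)
t=3: [31, 64, 39, 56, 39, 63, 36, 64, 41, 51]  (not all equal)
t=4: [76, 50, 76, 56, 73, 48, 76, 55, 74, 56]  (not all equal)
t=5: [68, 61, 74, 64, 77, 61, 70, 62, 76, 65]  (not all equal)
t=6: [82, 69, 79, 62, 76, 72, 81, 66, 77, 61]  (not all equal)
t=7: [68, 55, 74, 60, 80, 54, 70, 58, 78, 61]  (not all equal)
t=8: [76, 69, 79, 61, 81, 71, 77, 65, 81, 59]  (not all equal)
t=9: [69, 60, 75, 56, 81, 61, 71, 58, 79, 55]  (not all equal)
t=10: [82, 68, 79, 59, 76, 70, 81, 64, 77, 56]  (not all equal)
t=11: [70, 55, 76, 60, 79, 54, 72, 58, 78, 61]  (not all equal)
t=12: [76, 66, 79, 60, 81, 68, 77, 63, 81, 59]  (not all equal)
t=13: [73, 60, 78, 56, 81, 61, 75, 58, 80, 55]  (not all equal)
t=14: [82, 64, 79, 57, 76, 65, 81, 60, 77, 56]  (not all equal)
t=15: [75, 56, 79, 60, 77, 54, 78, 58, 79, 61]  (not all equal)
t=16: [76, 60, 79, 59, 82, 61, 77, 59, 81, 60]  (not all equal)
t=17: [82, 60, 81, 56, 81, 61, 81, 58, 81, 55]  (not all equal)
t=18: [81, 55, 79, 55, 76, 55, 80, 55, 77, 55]  (not all equal)
t=19: [75, 57, 75, 60, 76, 56, 75, 58, 75, 61]  (not all equal)
t=20: [78, 64, 80, 63, 82, 63, 78, 64, 81, 63]  (not all equal)
t=21: [77, 59, 77, 55, 78, 60, 77, 57, 77, 55]  (not all equal)
t=22: [82, 61, 78, 60, 75, 61, 80, 61, 76, 60]  (not all equal)
t=23: [81, 57, 81, 62, 82, 56, 81, 60, 82, 63]  (not all equal)
t=24: [77, 55, 79, 55, 78, 55, 79, 55, 79, 54]  (not all equal)
t=25: [75, 59, 75, 58, 75, 59, 75, 58, 75, 59]  (not all equal)
t=26: [81, 64, 80, 64, 80, 64, 81, 64, 80, 64]  (not all equal)
t=27: [76, 56, 76, 57, 76, 55, 76, 56, 76, 57]  (not all equal)
t=28: [76, 62, 77, 62, 78, 62, 76, 62, 78, 62]  (not all equal)
t=29: [79, 61, 79, 60, 79, 62, 79, 61, 79, 60]  (not all equal)
t=30: [80, 58, 81, 58, 82, 58, 80, 58, 82, 58]  (not all equal)
t=31: [79, 56, 79, 55, 79, 57, 79, 56, 79, 54]  (not all equal)
t=32: [77, 58, 76, 58, 75, 58, 77, 58, 75, 58]  (not all equal)
t=33: [79, 61, 79, 63, 79, 61, 79, 62, 79, 64]  (not all equal)
t=34: [81, 58, 79, 58, 77, 58, 80, 58, 78, 58]  (not all equal)
t=35: [79, 57, 79, 60, 79, 56, 79, 58, 79, 60]  (not all equal)
t=36: [77, 58, 80, 58, 82, 58, 78, 58, 81, 58]  (not all equal)
t=37: [79, 59, 79, 56, 79, 60, 79, 57, 79, 55]  (not all equal)
t=38: [81, 58, 78, 58, 76, 58, 80, 58, 77, 58]  (not all equal)
t=39: [79, 57, 79, 61, 79, 56, 79, 59, 79, 61]  (not all equal)
t=40: [77, 58, 80, 58, 81, 58, 78, 58, 81, 58]  (not all equal)
t=41: [79, 59, 79, 56, 79, 60, 79, 57, 79, 55]  (not all equal)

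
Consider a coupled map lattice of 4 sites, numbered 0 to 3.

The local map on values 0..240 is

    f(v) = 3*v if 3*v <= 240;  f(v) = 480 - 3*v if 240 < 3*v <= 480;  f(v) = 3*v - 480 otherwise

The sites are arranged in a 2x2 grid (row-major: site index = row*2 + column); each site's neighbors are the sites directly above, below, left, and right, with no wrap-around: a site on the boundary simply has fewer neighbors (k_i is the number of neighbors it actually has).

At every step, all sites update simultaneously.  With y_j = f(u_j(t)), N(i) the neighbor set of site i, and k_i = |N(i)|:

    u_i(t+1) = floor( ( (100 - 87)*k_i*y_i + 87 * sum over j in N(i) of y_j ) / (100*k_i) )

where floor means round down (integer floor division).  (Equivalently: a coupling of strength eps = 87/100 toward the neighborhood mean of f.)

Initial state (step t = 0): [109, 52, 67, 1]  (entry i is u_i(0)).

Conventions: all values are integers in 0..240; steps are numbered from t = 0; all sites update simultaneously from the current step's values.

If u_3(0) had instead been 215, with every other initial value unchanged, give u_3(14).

Answer: u_3(14) = 55
Key observation: This trace re-runs the system from the modified initial state.

Derivation:
t=0: [109, 52, 67, 215]
t=1: [175, 158, 164, 176]
t=2: [13, 41, 42, 14]
t=3: [113, 51, 51, 113]
t=4: [151, 142, 142, 151]
t=5: [50, 30, 30, 50]
t=6: [97, 142, 142, 97]
t=7: [71, 171, 171, 71]
t=8: [56, 189, 189, 56]
t=9: [97, 157, 157, 97]
t=10: [32, 165, 165, 32]
t=11: [25, 85, 85, 25]
t=12: [205, 94, 94, 205]
t=13: [189, 143, 143, 189]
t=14: [55, 82, 82, 55]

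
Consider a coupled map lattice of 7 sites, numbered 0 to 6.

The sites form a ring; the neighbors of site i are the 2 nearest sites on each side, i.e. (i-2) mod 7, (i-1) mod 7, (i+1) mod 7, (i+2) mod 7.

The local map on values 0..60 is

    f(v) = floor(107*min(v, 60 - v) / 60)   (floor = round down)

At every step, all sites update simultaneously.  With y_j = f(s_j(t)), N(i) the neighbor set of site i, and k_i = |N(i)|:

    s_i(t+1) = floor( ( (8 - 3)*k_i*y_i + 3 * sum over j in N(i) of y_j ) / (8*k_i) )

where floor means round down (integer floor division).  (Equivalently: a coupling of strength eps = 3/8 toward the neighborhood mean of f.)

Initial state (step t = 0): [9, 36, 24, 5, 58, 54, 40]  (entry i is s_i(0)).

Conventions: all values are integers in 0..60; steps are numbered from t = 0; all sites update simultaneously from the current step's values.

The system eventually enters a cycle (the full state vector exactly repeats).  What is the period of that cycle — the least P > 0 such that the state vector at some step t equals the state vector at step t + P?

Answer: 4
Key observation: The state at step 11, [26, 26, 30, 46, 46, 46, 30], reappears at step 15 — and no state repeats earlier — so the cycle the system enters has period 4.

Derivation:
t=0: [9, 36, 24, 5, 58, 54, 40]
t=1: [22, 35, 32, 14, 10, 12, 28]
t=2: [39, 42, 42, 27, 24, 25, 41]
t=3: [36, 34, 34, 44, 40, 42, 35]
t=4: [42, 43, 42, 32, 35, 33, 42]
t=5: [33, 32, 34, 45, 42, 44, 34]
t=6: [45, 46, 43, 30, 33, 31, 43]
t=7: [28, 28, 32, 47, 45, 46, 32]
t=8: [46, 46, 44, 28, 29, 28, 44]
t=9: [27, 27, 31, 44, 46, 44, 31]
t=10: [46, 46, 45, 31, 29, 31, 45]
t=11: [26, 26, 30, 46, 46, 46, 30]
t=12: [45, 45, 46, 28, 29, 28, 46]
t=13: [27, 27, 29, 44, 45, 44, 29]
t=14: [46, 46, 45, 31, 31, 31, 45]
t=15: [26, 26, 30, 46, 46, 46, 30]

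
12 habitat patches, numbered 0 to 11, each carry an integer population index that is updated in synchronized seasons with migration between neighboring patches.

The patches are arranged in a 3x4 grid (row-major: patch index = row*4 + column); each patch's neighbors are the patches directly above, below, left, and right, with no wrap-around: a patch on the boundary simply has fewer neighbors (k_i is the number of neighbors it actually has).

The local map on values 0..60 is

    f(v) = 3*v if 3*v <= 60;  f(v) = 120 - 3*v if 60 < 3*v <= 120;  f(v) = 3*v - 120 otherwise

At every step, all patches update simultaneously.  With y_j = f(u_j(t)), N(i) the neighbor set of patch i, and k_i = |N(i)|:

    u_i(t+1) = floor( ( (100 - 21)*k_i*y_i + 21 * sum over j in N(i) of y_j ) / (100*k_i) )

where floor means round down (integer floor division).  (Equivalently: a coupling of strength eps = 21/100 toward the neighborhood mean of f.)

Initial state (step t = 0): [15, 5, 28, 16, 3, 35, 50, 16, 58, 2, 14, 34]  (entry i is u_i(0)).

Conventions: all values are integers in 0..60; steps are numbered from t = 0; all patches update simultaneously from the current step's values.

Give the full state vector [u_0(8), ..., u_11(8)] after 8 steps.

Answer: [22, 43, 57, 40, 46, 11, 42, 14, 33, 20, 19, 37]

Derivation:
t=0: [15, 5, 28, 16, 3, 35, 50, 16, 58, 2, 14, 34]
t=1: [38, 18, 34, 46, 15, 15, 31, 44, 44, 12, 36, 23]
t=2: [15, 47, 21, 17, 39, 44, 25, 16, 17, 33, 17, 42]
t=3: [38, 24, 53, 51, 9, 14, 44, 45, 42, 24, 45, 15]
t=4: [12, 44, 37, 31, 25, 40, 15, 18, 12, 42, 19, 38]
t=5: [34, 12, 12, 27, 40, 5, 41, 48, 33, 11, 49, 16]
t=6: [18, 33, 33, 37, 3, 15, 7, 25, 20, 30, 27, 43]
t=7: [45, 24, 20, 14, 18, 39, 24, 38, 51, 33, 35, 15]
t=8: [22, 43, 57, 40, 46, 11, 42, 14, 33, 20, 19, 37]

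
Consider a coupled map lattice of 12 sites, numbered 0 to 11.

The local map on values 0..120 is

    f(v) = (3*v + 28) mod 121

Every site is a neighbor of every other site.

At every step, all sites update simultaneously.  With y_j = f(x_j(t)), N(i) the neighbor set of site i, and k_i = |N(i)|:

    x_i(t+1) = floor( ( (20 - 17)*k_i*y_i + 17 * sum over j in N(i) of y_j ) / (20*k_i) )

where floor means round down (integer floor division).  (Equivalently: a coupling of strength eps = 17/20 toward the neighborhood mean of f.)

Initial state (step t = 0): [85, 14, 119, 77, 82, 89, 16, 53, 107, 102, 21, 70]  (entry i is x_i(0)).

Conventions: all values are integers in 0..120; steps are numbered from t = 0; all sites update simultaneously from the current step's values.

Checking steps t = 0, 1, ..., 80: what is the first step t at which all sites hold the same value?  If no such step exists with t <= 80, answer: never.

Answer: 3
Key observation: Synchronization is absorbing here: once all sites are equal they stay equal, and step 3 is the first all-equal step.

Derivation:
t=0: [85, 14, 119, 77, 82, 89, 16, 53, 107, 102, 21, 70]  (not all equal)
t=1: [63, 65, 62, 61, 62, 64, 66, 65, 68, 67, 67, 69]  (not all equal)
t=2: [101, 101, 101, 100, 101, 101, 101, 101, 102, 102, 102, 102]  (not all equal)
t=3: [89, 89, 89, 89, 89, 89, 89, 89, 89, 89, 89, 89]  (all equal)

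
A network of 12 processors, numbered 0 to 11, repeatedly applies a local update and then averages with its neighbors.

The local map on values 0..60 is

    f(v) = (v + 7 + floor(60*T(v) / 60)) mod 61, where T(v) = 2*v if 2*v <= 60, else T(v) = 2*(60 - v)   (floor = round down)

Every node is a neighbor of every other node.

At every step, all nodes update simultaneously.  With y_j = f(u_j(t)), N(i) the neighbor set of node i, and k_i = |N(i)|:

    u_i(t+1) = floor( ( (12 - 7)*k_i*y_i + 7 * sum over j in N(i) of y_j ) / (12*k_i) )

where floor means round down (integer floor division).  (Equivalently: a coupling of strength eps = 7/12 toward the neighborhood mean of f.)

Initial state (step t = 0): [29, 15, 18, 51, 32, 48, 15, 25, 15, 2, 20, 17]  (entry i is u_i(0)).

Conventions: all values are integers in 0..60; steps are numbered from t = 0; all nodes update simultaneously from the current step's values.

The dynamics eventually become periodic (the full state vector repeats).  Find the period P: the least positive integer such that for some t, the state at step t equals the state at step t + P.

Simulating step by step:
t=0: [29, 15, 18, 51, 32, 48, 15, 25, 15, 2, 20, 17]
t=1: [30, 37, 18, 24, 31, 25, 37, 26, 37, 23, 20, 39]
t=2: [27, 24, 14, 20, 26, 21, 24, 22, 24, 19, 16, 24]
t=3: [23, 20, 31, 15, 22, 16, 20, 17, 20, 14, 33, 20]
t=4: [23, 19, 30, 36, 22, 37, 19, 38, 19, 35, 29, 19]
t=5: [17, 13, 25, 22, 16, 22, 13, 22, 13, 23, 23, 13]
t=6: [41, 37, 28, 24, 40, 24, 37, 24, 37, 25, 25, 37]
t=7: [24, 26, 26, 22, 24, 22, 26, 22, 26, 23, 23, 26]
t=8: [18, 20, 20, 16, 18, 16, 20, 16, 20, 17, 17, 20]
t=9: [16, 18, 18, 36, 16, 36, 18, 36, 18, 37, 37, 18]
t=10: [33, 13, 13, 24, 33, 24, 13, 24, 13, 24, 24, 13]
t=11: [32, 37, 37, 27, 32, 27, 37, 27, 37, 27, 27, 37]
t=12: [30, 29, 29, 28, 30, 28, 29, 28, 29, 28, 28, 29]
t=13: [33, 32, 32, 31, 33, 31, 32, 31, 32, 31, 31, 32]
t=14: [33, 34, 34, 34, 33, 34, 34, 34, 34, 34, 34, 34]
t=15: [32, 32, 32, 32, 32, 32, 32, 32, 32, 32, 32, 32]
t=16: [34, 34, 34, 34, 34, 34, 34, 34, 34, 34, 34, 34]
t=17: [32, 32, 32, 32, 32, 32, 32, 32, 32, 32, 32, 32]

Answer: 2
Key observation: The state at step 15, [32, 32, 32, 32, 32, 32, 32, 32, 32, 32, 32, 32], reappears at step 17 — and no state repeats earlier — so the cycle the system enters has period 2.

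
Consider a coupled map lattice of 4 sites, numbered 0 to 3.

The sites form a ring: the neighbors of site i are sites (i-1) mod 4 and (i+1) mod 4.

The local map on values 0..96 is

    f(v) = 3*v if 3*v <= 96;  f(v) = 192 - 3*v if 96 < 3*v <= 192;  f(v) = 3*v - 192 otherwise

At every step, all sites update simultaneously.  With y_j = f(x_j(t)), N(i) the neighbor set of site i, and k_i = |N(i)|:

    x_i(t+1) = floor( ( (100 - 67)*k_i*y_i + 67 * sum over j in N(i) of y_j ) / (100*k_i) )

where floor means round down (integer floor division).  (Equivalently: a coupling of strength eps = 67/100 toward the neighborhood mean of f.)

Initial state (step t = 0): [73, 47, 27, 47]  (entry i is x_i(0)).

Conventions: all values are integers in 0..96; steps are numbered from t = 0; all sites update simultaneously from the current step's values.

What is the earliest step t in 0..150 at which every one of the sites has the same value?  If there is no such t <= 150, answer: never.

Simulating step by step:
t=0: [73, 47, 27, 47]  (not all equal)
t=1: [43, 53, 60, 53]  (not all equal)
t=2: [42, 36, 26, 36]  (not all equal)
t=3: [78, 75, 82, 75]  (not all equal)
t=4: [35, 43, 39, 43]  (not all equal)
t=5: [70, 75, 66, 75]  (not all equal)
t=6: [28, 18, 24, 18]  (not all equal)
t=7: [63, 70, 59, 70]  (not all equal)
t=8: [13, 11, 17, 11]  (not all equal)
t=9: [34, 41, 38, 41]  (not all equal)
t=10: [75, 79, 71, 79]  (not all equal)
t=11: [41, 32, 37, 32]  (not all equal)
t=12: [87, 81, 91, 81]  (not all equal)
t=13: [56, 67, 60, 67]  (not all equal)
t=14: [13, 15, 9, 15]  (not all equal)
t=15: [43, 36, 39, 36]  (not all equal)
t=16: [77, 73, 81, 73]  (not all equal)
t=17: [30, 39, 34, 39]  (not all equal)
t=18: [79, 85, 79, 85]  (not all equal)
t=19: [57, 50, 57, 50]  (not all equal)
t=20: [35, 27, 35, 27]  (not all equal)
t=21: [82, 85, 82, 85]  (not all equal)
t=22: [60, 56, 60, 56]  (not all equal)
t=23: [20, 15, 20, 15]  (not all equal)
t=24: [49, 55, 49, 55]  (not all equal)
t=25: [32, 39, 32, 39]  (not all equal)
t=26: [81, 89, 81, 89]  (not all equal)
t=27: [67, 58, 67, 58]  (not all equal)
t=28: [15, 11, 15, 11]  (not all equal)
t=29: [36, 41, 36, 41]  (not all equal)
t=30: [73, 79, 73, 79]  (not all equal)
t=31: [39, 32, 39, 32]  (not all equal)
t=32: [89, 81, 89, 81]  (not all equal)
t=33: [58, 67, 58, 67]  (not all equal)
t=34: [11, 15, 11, 15]  (not all equal)
t=35: [41, 36, 41, 36]  (not all equal)
t=36: [79, 73, 79, 73]  (not all equal)
t=37: [32, 39, 32, 39]  (not all equal)

Answer: never
Key observation: The state at step 25 reappears at step 37 — the system is in a cycle of period 12 from step 25 on.  No step 0..37 is synchronized, and the cycle repeats forever, so no step up to 150 (or ever) has all sites equal.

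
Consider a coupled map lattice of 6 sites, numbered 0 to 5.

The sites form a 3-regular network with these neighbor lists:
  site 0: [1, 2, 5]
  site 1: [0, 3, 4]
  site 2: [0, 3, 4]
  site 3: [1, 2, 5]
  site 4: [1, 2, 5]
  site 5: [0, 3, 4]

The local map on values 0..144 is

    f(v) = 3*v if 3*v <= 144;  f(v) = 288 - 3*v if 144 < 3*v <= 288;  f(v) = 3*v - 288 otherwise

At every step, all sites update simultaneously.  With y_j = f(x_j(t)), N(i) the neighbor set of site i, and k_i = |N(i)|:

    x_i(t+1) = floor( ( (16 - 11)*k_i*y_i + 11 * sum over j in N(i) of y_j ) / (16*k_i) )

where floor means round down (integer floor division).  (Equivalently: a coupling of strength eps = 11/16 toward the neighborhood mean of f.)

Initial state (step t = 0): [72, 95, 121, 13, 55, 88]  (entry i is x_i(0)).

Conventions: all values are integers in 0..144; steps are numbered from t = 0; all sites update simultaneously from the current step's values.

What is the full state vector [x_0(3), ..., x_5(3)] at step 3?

Answer: [36, 31, 11, 27, 27, 25]

Derivation:
t=0: [72, 95, 121, 13, 55, 88]
t=1: [45, 54, 77, 35, 61, 61]
t=2: [108, 118, 96, 98, 98, 111]
t=3: [36, 31, 11, 27, 27, 25]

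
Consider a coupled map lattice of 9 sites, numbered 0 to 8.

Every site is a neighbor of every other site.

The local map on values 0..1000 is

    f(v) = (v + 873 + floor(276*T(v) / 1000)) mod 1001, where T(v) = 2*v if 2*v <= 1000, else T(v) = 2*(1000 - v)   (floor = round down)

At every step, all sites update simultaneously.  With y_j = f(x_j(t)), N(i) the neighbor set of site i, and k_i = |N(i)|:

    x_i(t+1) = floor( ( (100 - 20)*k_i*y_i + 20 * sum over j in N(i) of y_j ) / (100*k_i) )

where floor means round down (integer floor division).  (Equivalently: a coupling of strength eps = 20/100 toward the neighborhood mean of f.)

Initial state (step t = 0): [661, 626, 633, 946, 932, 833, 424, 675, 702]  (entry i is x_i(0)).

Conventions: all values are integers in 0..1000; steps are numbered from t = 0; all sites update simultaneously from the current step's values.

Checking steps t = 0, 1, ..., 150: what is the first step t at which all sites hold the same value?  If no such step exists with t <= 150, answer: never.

Simulating step by step:
t=0: [661, 626, 633, 946, 932, 833, 424, 675, 702]  (not all equal)
t=1: [723, 710, 713, 821, 817, 782, 576, 727, 737]  (not all equal)
t=2: [748, 744, 745, 782, 781, 769, 697, 749, 753]  (not all equal)
t=3: [759, 757, 757, 770, 770, 766, 741, 759, 760]  (not all equal)
t=4: [764, 763, 763, 767, 767, 766, 757, 764, 764]  (not all equal)
t=5: [765, 765, 765, 766, 766, 766, 763, 765, 765]  (not all equal)
t=6: [766, 766, 766, 766, 766, 766, 765, 766, 766]  (not all equal)
t=7: [766, 766, 766, 766, 766, 766, 766, 766, 766]  (all equal)

Answer: 7
Key observation: Synchronization is absorbing here: once all sites are equal they stay equal, and step 7 is the first all-equal step.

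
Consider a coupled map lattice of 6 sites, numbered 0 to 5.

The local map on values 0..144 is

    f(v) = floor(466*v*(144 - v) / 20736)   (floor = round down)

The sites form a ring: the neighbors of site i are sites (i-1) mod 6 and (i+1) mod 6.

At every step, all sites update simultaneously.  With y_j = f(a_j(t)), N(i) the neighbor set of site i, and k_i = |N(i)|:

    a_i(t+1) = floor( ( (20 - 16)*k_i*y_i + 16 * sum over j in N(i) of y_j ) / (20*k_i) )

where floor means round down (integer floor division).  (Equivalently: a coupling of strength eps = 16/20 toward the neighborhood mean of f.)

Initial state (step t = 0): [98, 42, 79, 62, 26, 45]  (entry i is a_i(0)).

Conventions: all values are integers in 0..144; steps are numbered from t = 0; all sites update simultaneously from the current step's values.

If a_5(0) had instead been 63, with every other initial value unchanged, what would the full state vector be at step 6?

Answer: [94, 92, 93, 93, 94, 93]
Key observation: This trace re-runs the system from the modified initial state.

Derivation:
t=0: [98, 42, 79, 62, 26, 63]
t=1: [104, 105, 107, 96, 104, 90]
t=2: [99, 90, 95, 93, 103, 96]
t=3: [104, 103, 106, 100, 102, 98]
t=4: [96, 92, 94, 94, 98, 95]
t=5: [105, 104, 105, 103, 103, 102]
t=6: [94, 92, 93, 93, 94, 93]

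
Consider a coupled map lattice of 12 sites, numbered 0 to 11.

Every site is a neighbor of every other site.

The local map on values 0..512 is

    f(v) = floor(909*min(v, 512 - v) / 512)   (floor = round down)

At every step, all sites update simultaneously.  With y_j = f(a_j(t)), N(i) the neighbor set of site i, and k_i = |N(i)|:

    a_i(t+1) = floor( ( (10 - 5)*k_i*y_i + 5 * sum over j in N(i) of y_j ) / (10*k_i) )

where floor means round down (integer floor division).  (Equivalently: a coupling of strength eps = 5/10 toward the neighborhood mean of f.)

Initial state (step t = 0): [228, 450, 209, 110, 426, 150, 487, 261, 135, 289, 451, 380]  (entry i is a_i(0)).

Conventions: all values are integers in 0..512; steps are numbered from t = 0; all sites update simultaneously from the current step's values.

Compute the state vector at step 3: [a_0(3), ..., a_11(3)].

Answer: [270, 277, 260, 251, 264, 231, 296, 282, 238, 267, 278, 240]

Derivation:
t=0: [228, 450, 209, 110, 426, 150, 487, 261, 135, 289, 451, 380]
t=1: [318, 184, 303, 223, 203, 255, 154, 336, 243, 314, 183, 241]
t=2: [354, 346, 367, 378, 362, 403, 322, 340, 394, 358, 345, 392]
t=3: [270, 277, 260, 251, 264, 231, 296, 282, 238, 267, 278, 240]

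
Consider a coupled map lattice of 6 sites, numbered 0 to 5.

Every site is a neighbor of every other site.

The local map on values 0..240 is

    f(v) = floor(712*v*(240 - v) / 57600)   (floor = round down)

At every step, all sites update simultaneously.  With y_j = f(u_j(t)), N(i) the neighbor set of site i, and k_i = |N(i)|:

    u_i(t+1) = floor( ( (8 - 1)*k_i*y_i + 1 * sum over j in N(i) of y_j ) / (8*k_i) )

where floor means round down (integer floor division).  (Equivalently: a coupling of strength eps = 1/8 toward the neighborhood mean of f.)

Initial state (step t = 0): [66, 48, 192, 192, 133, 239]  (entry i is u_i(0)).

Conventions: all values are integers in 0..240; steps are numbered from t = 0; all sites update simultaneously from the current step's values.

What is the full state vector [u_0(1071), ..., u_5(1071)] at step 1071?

Simulating step by step:
t=0: [66, 48, 192, 192, 133, 239]
t=1: [136, 112, 112, 112, 165, 18]
t=2: [170, 173, 173, 173, 151, 64]
t=3: [146, 143, 143, 143, 163, 140]
t=4: [168, 170, 170, 170, 157, 172]
t=5: [149, 147, 147, 147, 159, 144]
t=6: [166, 167, 167, 167, 160, 169]
t=7: [151, 150, 150, 150, 156, 148]
t=8: [165, 165, 165, 165, 161, 167]
t=9: [152, 152, 152, 152, 156, 150]
t=10: [164, 164, 164, 164, 161, 165]
t=11: [154, 154, 154, 154, 156, 152]
t=12: [163, 163, 163, 163, 161, 164]
t=13: [155, 155, 155, 155, 156, 154]
t=14: [162, 162, 162, 162, 161, 162]
t=15: [156, 156, 156, 156, 156, 156]
t=16: [161, 161, 161, 161, 161, 161]
t=17: [157, 157, 157, 157, 157, 157]
t=18: [161, 161, 161, 161, 161, 161]

Answer: [157, 157, 157, 157, 157, 157]
Key observation: The state at step 16, [161, 161, 161, 161, 161, 161], reappears at step 18: the system is in a cycle of period 2 from step 16 on.  Therefore the state at step 1071 equals the state at step 16 + ((1071 - 16) mod 2) = 17, which is [157, 157, 157, 157, 157, 157].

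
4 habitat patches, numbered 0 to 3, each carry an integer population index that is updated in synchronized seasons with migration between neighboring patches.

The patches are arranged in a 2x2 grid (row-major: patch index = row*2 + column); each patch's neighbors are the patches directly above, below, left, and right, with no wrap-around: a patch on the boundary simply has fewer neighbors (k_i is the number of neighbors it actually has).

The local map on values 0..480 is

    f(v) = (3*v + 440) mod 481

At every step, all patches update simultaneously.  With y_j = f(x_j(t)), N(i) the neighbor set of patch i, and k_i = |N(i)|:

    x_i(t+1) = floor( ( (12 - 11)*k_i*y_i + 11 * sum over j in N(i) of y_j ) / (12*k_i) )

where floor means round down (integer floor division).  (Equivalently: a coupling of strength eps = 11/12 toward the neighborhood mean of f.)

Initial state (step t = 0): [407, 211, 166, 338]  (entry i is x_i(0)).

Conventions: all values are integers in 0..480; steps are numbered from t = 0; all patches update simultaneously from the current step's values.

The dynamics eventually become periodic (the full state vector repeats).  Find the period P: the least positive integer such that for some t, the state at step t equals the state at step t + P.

Answer: 3
Key observation: The state at step 107, [372, 372, 372, 372], reappears at step 110 — and no state repeats earlier — so the cycle the system enters has period 3.

Derivation:
t=0: [407, 211, 166, 338]
t=1: [278, 114, 143, 261]
t=2: [341, 287, 294, 337]
t=3: [322, 41, 42, 321]
t=4: [113, 412, 412, 113]
t=5: [238, 292, 292, 238]
t=6: [340, 205, 205, 340]
t=7: [86, 23, 23, 86]
t=8: [43, 201, 201, 43]
t=9: [81, 87, 87, 81]
t=10: [218, 203, 203, 218]
t=11: [90, 128, 128, 90]
t=12: [333, 238, 238, 333]
t=13: [215, 453, 453, 215]
t=14: [336, 142, 142, 336]
t=15: [353, 36, 36, 353]
t=16: [66, 56, 56, 66]
t=17: [129, 154, 154, 129]
t=18: [414, 352, 352, 414]
t=19: [68, 223, 223, 68]
t=20: [148, 161, 161, 148]
t=21: [438, 406, 406, 438]
t=22: [223, 303, 303, 223]
t=23: [367, 167, 167, 367]
t=24: [429, 128, 128, 429]
t=25: [338, 288, 288, 338]
t=26: [314, 38, 38, 314]
t=27: [101, 391, 391, 101]
t=28: [177, 254, 254, 177]
t=29: [220, 28, 28, 220]
t=30: [50, 130, 130, 50]
t=31: [329, 129, 129, 329]
t=32: [355, 455, 455, 355]
t=33: [337, 87, 87, 337]
t=34: [202, 25, 25, 202]
t=35: [38, 79, 79, 38]
t=36: [185, 83, 83, 185]
t=37: [193, 47, 47, 193]
t=38: [96, 60, 60, 96]
t=39: [148, 238, 238, 148]
t=40: [209, 385, 385, 209]
t=41: [148, 108, 108, 148]
t=42: [293, 393, 393, 293]
t=43: [191, 341, 341, 191]
t=44: [22, 48, 48, 22]
t=45: [96, 31, 31, 96]
t=46: [68, 230, 230, 68]
t=47: [167, 163, 163, 167]
t=48: [449, 459, 459, 449]
t=49: [371, 346, 346, 371]
t=50: [41, 103, 103, 41]
t=51: [252, 97, 97, 252]
t=52: [248, 235, 235, 248]
t=53: [186, 218, 218, 186]
t=54: [124, 44, 44, 124]
t=55: [111, 311, 311, 111]
t=56: [401, 301, 301, 401]
t=57: [365, 215, 215, 365]
t=58: [120, 94, 94, 120]
t=59: [247, 312, 312, 247]
t=60: [397, 235, 235, 397]
t=61: [183, 187, 187, 183]
t=62: [38, 28, 28, 38]
t=63: [45, 70, 70, 45]
t=64: [162, 100, 100, 162]
t=65: [274, 429, 429, 274]
t=66: [285, 298, 298, 285]
t=67: [368, 336, 336, 368]
t=68: [13, 93, 93, 13]
t=69: [258, 458, 458, 258]
t=70: [361, 261, 261, 361]
t=71: [245, 95, 95, 245]
t=72: [241, 215, 215, 241]
t=73: [129, 194, 194, 129]
t=74: [83, 322, 322, 83]
t=75: [424, 227, 227, 424]
t=76: [168, 259, 259, 168]
t=77: [272, 445, 445, 272]
t=78: [328, 297, 297, 328]
t=79: [376, 454, 454, 376]
t=80: [339, 144, 144, 339]
t=81: [359, 45, 45, 359]
t=82: [92, 75, 75, 92]
t=83: [188, 230, 230, 188]
t=84: [157, 52, 52, 157]
t=85: [141, 403, 403, 141]
t=86: [220, 367, 367, 220]
t=87: [101, 134, 134, 101]
t=88: [352, 270, 270, 352]
t=89: [268, 72, 72, 268]
t=90: [183, 273, 273, 183]
t=91: [274, 49, 49, 274]
t=92: [122, 283, 283, 122]
t=93: [326, 325, 325, 326]
t=94: [453, 455, 455, 453]
t=95: [361, 356, 356, 361]
t=96: [66, 78, 78, 66]
t=97: [190, 160, 160, 190]
t=98: [406, 80, 80, 406]
t=99: [200, 213, 213, 200]
t=100: [113, 81, 81, 113]
t=101: [210, 290, 290, 210]
t=102: [328, 128, 128, 328]
t=103: [352, 452, 452, 352]
t=104: [328, 78, 78, 328]
t=105: [215, 439, 439, 215]
t=106: [298, 138, 138, 298]
t=107: [372, 372, 372, 372]
t=108: [113, 113, 113, 113]
t=109: [298, 298, 298, 298]
t=110: [372, 372, 372, 372]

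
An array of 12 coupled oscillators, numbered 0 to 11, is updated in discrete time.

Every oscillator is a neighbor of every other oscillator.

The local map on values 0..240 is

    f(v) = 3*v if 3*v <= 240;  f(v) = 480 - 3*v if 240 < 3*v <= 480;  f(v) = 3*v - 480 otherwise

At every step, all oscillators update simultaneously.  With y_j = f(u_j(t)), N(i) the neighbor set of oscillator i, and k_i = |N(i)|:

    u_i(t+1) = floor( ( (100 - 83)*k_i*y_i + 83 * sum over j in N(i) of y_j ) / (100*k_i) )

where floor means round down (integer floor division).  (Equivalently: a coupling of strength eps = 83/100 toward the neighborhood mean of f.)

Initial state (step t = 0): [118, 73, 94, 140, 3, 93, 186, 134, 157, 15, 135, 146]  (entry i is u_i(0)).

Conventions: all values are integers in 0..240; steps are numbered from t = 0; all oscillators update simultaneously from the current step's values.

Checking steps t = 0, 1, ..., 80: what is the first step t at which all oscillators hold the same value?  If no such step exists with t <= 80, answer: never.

Simulating step by step:
t=0: [118, 73, 94, 140, 3, 93, 186, 134, 157, 15, 135, 146]  (not all equal)
t=1: [97, 106, 104, 91, 86, 105, 93, 93, 86, 90, 93, 89]  (not all equal)
t=2: [196, 193, 194, 197, 199, 193, 197, 197, 199, 198, 197, 198]  (not all equal)
t=3: [109, 108, 108, 109, 110, 108, 109, 109, 110, 109, 109, 109]  (not all equal)
t=4: [153, 153, 153, 153, 152, 153, 153, 153, 152, 153, 153, 153]  (not all equal)
t=5: [21, 21, 21, 21, 21, 21, 21, 21, 21, 21, 21, 21]  (all equal)

Answer: 5
Key observation: Synchronization is absorbing here: once all oscillators are equal they stay equal, and step 5 is the first all-equal step.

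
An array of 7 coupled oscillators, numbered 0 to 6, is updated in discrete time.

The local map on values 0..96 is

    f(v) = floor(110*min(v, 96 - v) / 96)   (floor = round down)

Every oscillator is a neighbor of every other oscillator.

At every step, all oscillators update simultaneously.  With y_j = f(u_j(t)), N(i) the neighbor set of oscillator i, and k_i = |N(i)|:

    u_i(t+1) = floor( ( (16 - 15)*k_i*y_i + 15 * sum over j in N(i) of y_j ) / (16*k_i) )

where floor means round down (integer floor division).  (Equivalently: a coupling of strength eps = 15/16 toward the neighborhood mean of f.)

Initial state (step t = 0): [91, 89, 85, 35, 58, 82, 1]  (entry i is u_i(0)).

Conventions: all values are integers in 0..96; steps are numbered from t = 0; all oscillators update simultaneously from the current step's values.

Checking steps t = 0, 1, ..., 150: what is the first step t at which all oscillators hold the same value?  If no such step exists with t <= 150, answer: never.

Simulating step by step:
t=0: [91, 89, 85, 35, 58, 82, 1]  (not all equal)
t=1: [19, 18, 18, 15, 15, 18, 19]  (not all equal)
t=2: [19, 19, 19, 19, 19, 19, 19]  (all equal)

Answer: 2
Key observation: Synchronization is absorbing here: once all oscillators are equal they stay equal, and step 2 is the first all-equal step.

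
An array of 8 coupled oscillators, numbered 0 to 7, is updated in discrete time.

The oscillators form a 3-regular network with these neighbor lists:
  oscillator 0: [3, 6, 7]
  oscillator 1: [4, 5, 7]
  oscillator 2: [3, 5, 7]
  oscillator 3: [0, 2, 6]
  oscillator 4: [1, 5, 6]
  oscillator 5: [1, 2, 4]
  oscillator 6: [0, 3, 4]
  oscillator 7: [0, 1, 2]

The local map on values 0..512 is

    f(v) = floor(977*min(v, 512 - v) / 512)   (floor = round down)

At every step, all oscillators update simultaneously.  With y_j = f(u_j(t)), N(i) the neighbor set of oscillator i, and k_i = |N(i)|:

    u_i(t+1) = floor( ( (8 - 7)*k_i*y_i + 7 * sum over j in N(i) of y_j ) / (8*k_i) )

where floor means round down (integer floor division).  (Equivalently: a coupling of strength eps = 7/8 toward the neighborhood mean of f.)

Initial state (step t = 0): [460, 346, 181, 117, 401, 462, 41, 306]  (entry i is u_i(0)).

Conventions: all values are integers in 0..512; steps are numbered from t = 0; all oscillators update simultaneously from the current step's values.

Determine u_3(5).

Simulating step by step:
t=0: [460, 346, 181, 117, 401, 462, 41, 306]
t=1: [214, 243, 250, 180, 169, 266, 165, 270]
t=2: [377, 423, 430, 392, 403, 426, 352, 450]
t=3: [222, 163, 168, 237, 211, 175, 239, 184]
t=4: [420, 355, 371, 406, 371, 342, 429, 351]
t=5: [216, 299, 276, 200, 261, 284, 208, 255]

Answer: u_3(5) = 200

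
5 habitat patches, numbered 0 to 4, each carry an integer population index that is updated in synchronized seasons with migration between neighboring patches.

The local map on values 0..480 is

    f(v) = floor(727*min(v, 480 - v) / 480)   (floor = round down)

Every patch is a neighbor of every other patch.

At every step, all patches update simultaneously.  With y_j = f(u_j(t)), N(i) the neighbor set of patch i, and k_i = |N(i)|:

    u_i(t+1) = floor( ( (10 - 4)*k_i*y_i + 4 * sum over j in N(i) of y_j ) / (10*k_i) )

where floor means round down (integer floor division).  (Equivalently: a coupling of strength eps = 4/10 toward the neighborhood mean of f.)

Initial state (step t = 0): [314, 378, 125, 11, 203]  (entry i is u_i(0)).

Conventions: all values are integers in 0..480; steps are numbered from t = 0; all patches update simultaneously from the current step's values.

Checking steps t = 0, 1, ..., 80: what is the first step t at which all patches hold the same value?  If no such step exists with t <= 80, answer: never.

Simulating step by step:
t=0: [314, 378, 125, 11, 203]  (not all equal)
t=1: [217, 168, 186, 99, 245]  (not all equal)
t=2: [300, 263, 277, 211, 314]  (not all equal)
t=3: [283, 311, 301, 307, 273]  (not all equal)
t=4: [288, 267, 275, 270, 296]  (not all equal)
t=5: [296, 312, 306, 310, 290]  (not all equal)
t=6: [272, 260, 265, 262, 277]  (not all equal)
t=7: [318, 327, 323, 326, 314]  (not all equal)
t=8: [242, 235, 238, 236, 245]  (not all equal)
t=9: [358, 356, 358, 357, 356]  (not all equal)
t=10: [184, 186, 184, 185, 186]  (not all equal)
t=11: [278, 280, 278, 279, 280]  (not all equal)
t=12: [304, 302, 304, 303, 302]  (not all equal)
t=13: [266, 268, 266, 267, 268]  (not all equal)
t=14: [323, 321, 323, 322, 321]  (not all equal)
t=15: [237, 239, 237, 238, 239]  (not all equal)
t=16: [358, 360, 358, 359, 360]  (not all equal)
t=17: [183, 181, 183, 182, 181]  (not all equal)
t=18: [276, 274, 276, 275, 274]  (not all equal)
t=19: [309, 311, 309, 310, 311]  (not all equal)
t=20: [257, 255, 257, 256, 255]  (not all equal)
t=21: [337, 339, 337, 338, 339]  (not all equal)
t=22: [215, 213, 215, 214, 213]  (not all equal)
t=23: [324, 322, 324, 323, 322]  (not all equal)
t=24: [236, 238, 236, 237, 238]  (not all equal)
t=25: [357, 359, 357, 358, 359]  (not all equal)
t=26: [185, 183, 185, 184, 183]  (not all equal)
t=27: [279, 277, 279, 278, 277]  (not all equal)
t=28: [304, 306, 304, 305, 306]  (not all equal)
t=29: [265, 263, 265, 264, 263]  (not all equal)
t=30: [325, 327, 325, 326, 327]  (not all equal)
t=31: [233, 231, 233, 232, 231]  (not all equal)
t=32: [351, 349, 351, 350, 349]  (not all equal)
t=33: [195, 197, 195, 196, 197]  (not all equal)
t=34: [295, 297, 295, 296, 297]  (not all equal)
t=35: [279, 277, 279, 278, 277]  (not all equal)

Answer: never
Key observation: The state at step 27 reappears at step 35 — the system is in a cycle of period 8 from step 27 on.  No step 0..35 is synchronized, and the cycle repeats forever, so no step up to 80 (or ever) has all patches equal.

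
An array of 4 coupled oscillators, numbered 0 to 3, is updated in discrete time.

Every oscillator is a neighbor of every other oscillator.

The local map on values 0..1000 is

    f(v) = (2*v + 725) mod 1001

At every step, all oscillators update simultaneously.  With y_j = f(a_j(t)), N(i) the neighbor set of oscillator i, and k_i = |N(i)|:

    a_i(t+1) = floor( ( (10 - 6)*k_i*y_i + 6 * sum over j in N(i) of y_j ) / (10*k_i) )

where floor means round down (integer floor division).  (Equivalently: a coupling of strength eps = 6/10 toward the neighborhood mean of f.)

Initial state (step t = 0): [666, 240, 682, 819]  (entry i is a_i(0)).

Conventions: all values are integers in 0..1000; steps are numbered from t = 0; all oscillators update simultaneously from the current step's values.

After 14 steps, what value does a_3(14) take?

Answer: a_3(14) = 872

Derivation:
t=0: [666, 240, 682, 819]
t=1: [152, 182, 158, 213]
t=2: [66, 78, 69, 91]
t=3: [873, 877, 874, 883]
t=4: [475, 476, 475, 479]
t=5: [676, 676, 676, 677]
t=6: [75, 75, 75, 75]
t=7: [875, 875, 875, 875]
t=8: [473, 473, 473, 473]
t=9: [670, 670, 670, 670]
t=10: [63, 63, 63, 63]
t=11: [851, 851, 851, 851]
t=12: [425, 425, 425, 425]
t=13: [574, 574, 574, 574]
t=14: [872, 872, 872, 872]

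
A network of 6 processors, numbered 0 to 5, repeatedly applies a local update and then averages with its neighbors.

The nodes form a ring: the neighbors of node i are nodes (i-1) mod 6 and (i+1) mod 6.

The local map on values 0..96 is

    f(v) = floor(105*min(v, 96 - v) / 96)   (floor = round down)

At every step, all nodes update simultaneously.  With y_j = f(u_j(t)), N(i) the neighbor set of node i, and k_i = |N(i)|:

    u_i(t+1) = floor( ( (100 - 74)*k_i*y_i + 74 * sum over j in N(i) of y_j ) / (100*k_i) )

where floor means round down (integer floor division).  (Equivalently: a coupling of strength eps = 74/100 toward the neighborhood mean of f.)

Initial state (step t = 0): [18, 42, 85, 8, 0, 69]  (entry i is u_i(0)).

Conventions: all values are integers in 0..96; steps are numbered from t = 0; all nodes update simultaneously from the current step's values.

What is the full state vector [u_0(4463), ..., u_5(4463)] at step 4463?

Answer: [49, 49, 49, 49, 49, 49]
Key observation: The state at step 17, [49, 49, 49, 49, 49, 49], reappears at step 19: the system is in a cycle of period 2 from step 17 on.  Therefore the state at step 4463 equals the state at step 17 + ((4463 - 17) mod 2) = 17, which is [49, 49, 49, 49, 49, 49].

Derivation:
t=0: [18, 42, 85, 8, 0, 69]
t=1: [32, 23, 22, 6, 13, 14]
t=2: [23, 28, 17, 15, 11, 22]
t=3: [26, 23, 21, 15, 17, 19]
t=4: [23, 25, 20, 18, 18, 22]
t=5: [25, 24, 22, 19, 20, 22]
t=6: [25, 25, 23, 21, 21, 24]
t=7: [26, 26, 24, 23, 23, 24]
t=8: [27, 27, 26, 25, 25, 26]
t=9: [28, 28, 28, 27, 27, 28]
t=10: [30, 30, 29, 29, 29, 29]
t=11: [31, 31, 31, 31, 31, 31]
t=12: [33, 33, 33, 33, 33, 33]
t=13: [36, 36, 36, 36, 36, 36]
t=14: [39, 39, 39, 39, 39, 39]
t=15: [42, 42, 42, 42, 42, 42]
t=16: [45, 45, 45, 45, 45, 45]
t=17: [49, 49, 49, 49, 49, 49]
t=18: [51, 51, 51, 51, 51, 51]
t=19: [49, 49, 49, 49, 49, 49]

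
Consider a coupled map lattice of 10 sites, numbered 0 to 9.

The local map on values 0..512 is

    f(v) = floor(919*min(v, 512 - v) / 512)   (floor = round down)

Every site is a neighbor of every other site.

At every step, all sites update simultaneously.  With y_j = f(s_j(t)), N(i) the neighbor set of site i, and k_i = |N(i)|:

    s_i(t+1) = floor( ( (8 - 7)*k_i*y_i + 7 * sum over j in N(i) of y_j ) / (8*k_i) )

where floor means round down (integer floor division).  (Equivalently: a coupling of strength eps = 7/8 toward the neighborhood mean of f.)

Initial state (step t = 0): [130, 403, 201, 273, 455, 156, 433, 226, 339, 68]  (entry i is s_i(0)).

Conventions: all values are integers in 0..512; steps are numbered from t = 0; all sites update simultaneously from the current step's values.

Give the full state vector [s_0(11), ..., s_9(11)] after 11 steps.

Answer: [314, 314, 314, 314, 314, 314, 314, 314, 314, 314]

Derivation:
t=0: [130, 403, 201, 273, 455, 156, 433, 226, 339, 68]
t=1: [256, 255, 260, 262, 253, 258, 254, 261, 259, 253]
t=2: [453, 453, 453, 453, 453, 453, 453, 453, 453, 453]
t=3: [105, 105, 105, 105, 105, 105, 105, 105, 105, 105]
t=4: [188, 188, 188, 188, 188, 188, 188, 188, 188, 188]
t=5: [337, 337, 337, 337, 337, 337, 337, 337, 337, 337]
t=6: [314, 314, 314, 314, 314, 314, 314, 314, 314, 314]
t=7: [355, 355, 355, 355, 355, 355, 355, 355, 355, 355]
t=8: [281, 281, 281, 281, 281, 281, 281, 281, 281, 281]
t=9: [414, 414, 414, 414, 414, 414, 414, 414, 414, 414]
t=10: [175, 175, 175, 175, 175, 175, 175, 175, 175, 175]
t=11: [314, 314, 314, 314, 314, 314, 314, 314, 314, 314]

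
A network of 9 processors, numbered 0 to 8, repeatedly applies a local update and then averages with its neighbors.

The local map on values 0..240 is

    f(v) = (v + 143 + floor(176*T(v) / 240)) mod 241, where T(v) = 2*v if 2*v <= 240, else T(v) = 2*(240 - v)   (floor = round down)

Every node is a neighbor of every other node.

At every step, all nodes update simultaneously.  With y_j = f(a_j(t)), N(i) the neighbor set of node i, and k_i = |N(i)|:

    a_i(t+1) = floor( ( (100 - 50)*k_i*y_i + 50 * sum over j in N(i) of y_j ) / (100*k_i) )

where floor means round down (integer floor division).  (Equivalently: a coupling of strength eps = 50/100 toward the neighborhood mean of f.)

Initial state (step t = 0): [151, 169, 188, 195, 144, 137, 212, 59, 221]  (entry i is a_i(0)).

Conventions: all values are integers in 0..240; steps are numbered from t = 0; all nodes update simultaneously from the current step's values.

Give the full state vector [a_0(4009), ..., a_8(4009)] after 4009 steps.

Simulating step by step:
t=0: [151, 169, 188, 195, 144, 137, 212, 59, 221]
t=1: [168, 165, 161, 159, 169, 171, 156, 109, 154]
t=2: [176, 176, 177, 177, 176, 175, 178, 173, 179]
t=3: [171, 171, 171, 171, 171, 171, 170, 171, 170]
t=4: [174, 174, 174, 174, 174, 174, 174, 174, 174]
t=5: [172, 172, 172, 172, 172, 172, 172, 172, 172]
t=6: [173, 173, 173, 173, 173, 173, 173, 173, 173]
t=7: [173, 173, 173, 173, 173, 173, 173, 173, 173]

Answer: [173, 173, 173, 173, 173, 173, 173, 173, 173]
Key observation: The state at step 6, [173, 173, 173, 173, 173, 173, 173, 173, 173], reappears at step 7: the system is in a cycle of period 1 from step 6 on.  Therefore the state at step 4009 equals the state at step 6 + ((4009 - 6) mod 1) = 6, which is [173, 173, 173, 173, 173, 173, 173, 173, 173].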